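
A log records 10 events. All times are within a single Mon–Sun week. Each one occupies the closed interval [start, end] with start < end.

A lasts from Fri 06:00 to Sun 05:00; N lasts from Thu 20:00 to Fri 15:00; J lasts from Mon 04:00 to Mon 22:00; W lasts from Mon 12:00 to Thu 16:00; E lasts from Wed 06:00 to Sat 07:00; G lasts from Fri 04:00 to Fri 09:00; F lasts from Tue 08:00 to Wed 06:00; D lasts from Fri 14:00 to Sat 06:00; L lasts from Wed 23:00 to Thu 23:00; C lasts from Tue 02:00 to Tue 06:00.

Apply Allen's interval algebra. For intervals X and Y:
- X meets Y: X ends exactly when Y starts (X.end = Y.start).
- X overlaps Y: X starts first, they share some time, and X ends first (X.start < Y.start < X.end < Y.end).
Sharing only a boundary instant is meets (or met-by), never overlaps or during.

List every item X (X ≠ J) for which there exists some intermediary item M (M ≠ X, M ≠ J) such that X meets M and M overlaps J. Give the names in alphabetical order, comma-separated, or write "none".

Target J = [Mon 04:00, Mon 22:00].
Intermediaries M with M overlaps J: none.
Union: none.

none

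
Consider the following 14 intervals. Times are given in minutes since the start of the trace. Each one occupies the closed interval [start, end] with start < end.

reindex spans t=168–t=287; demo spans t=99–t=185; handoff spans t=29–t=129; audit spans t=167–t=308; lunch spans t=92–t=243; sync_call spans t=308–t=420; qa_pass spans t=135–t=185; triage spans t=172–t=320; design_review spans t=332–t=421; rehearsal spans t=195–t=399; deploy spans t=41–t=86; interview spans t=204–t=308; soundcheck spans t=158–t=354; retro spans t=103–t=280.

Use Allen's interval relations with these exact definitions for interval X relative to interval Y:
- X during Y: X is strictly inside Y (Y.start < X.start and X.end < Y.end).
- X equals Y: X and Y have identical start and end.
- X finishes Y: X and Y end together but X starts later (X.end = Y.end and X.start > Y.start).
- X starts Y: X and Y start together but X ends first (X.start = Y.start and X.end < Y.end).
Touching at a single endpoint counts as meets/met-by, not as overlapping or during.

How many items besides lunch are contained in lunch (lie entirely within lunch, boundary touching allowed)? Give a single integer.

Target lunch = [t=92, t=243].
audit [t=167, t=308] → overlapped-by → no.
demo [t=99, t=185] → during → counts.
deploy [t=41, t=86] → before → no.
design_review [t=332, t=421] → after → no.
handoff [t=29, t=129] → overlaps → no.
interview [t=204, t=308] → overlapped-by → no.
qa_pass [t=135, t=185] → during → counts.
rehearsal [t=195, t=399] → overlapped-by → no.
reindex [t=168, t=287] → overlapped-by → no.
retro [t=103, t=280] → overlapped-by → no.
soundcheck [t=158, t=354] → overlapped-by → no.
sync_call [t=308, t=420] → after → no.
triage [t=172, t=320] → overlapped-by → no.
Total: 2.

2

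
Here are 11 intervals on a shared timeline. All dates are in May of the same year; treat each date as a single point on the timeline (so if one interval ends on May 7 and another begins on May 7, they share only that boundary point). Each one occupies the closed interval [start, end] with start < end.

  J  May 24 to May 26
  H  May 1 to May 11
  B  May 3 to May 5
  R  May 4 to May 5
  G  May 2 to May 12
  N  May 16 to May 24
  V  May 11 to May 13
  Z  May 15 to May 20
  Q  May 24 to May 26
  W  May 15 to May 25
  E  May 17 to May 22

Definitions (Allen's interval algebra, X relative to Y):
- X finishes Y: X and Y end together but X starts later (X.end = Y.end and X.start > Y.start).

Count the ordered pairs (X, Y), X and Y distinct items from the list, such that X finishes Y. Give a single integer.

1

Checking all 110 ordered pairs for relation 'finishes'; matching pairs in alphabetical order:
(R, B): R finishes B ✓
Count: 1.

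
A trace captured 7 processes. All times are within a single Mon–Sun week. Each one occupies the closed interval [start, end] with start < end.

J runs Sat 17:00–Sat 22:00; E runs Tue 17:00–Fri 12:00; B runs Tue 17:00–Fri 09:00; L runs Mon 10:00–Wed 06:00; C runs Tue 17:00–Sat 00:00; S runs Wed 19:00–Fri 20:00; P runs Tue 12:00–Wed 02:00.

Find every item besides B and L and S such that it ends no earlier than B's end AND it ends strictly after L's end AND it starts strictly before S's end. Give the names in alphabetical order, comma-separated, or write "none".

Conditions: its end is no earlier than B's end (X.end >= Fri 09:00) AND its end is strictly after L's end (X.end > Wed 06:00) AND its start is strictly before S's end (X.start < Fri 20:00).
C: end Sat 00:00 >= Fri 09:00? ✓; end Sat 00:00 > Wed 06:00? ✓; start Tue 17:00 < Fri 20:00? ✓ → yes.
E: end Fri 12:00 >= Fri 09:00? ✓; end Fri 12:00 > Wed 06:00? ✓; start Tue 17:00 < Fri 20:00? ✓ → yes.
J: end Sat 22:00 >= Fri 09:00? ✓; end Sat 22:00 > Wed 06:00? ✓; start Sat 17:00 < Fri 20:00? ✗ → no.
P: end Wed 02:00 >= Fri 09:00? ✗; end Wed 02:00 > Wed 06:00? ✗; start Tue 12:00 < Fri 20:00? ✓ → no.
Result: C, E.

C, E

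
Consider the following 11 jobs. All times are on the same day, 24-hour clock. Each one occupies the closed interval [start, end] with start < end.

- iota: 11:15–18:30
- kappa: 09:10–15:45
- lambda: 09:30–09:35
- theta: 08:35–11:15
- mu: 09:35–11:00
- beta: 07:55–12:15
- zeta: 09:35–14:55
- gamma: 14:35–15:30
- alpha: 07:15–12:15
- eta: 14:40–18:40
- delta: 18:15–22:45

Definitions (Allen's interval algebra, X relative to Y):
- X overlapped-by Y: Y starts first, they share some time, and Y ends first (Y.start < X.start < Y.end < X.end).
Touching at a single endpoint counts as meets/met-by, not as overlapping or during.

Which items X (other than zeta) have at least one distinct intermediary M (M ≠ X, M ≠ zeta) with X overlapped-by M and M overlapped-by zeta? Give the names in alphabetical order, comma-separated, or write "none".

delta, eta

Target zeta = [09:35, 14:55].
Intermediaries M with M overlapped-by zeta: eta, gamma, iota.
Via eta — items with X overlapped-by eta: delta.
Via gamma — items with X overlapped-by gamma: eta.
Via iota — items with X overlapped-by iota: delta, eta.
Union: delta, eta.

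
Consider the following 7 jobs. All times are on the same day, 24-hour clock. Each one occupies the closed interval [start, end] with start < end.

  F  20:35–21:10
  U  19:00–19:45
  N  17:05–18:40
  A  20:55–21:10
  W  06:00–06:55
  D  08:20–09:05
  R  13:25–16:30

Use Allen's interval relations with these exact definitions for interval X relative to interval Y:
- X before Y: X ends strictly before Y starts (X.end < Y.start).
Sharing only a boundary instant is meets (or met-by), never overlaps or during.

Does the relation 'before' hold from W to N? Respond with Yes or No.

W = [06:00, 06:55], N = [17:05, 18:40].
Actual relation of W to N: before.
Asked whether 'before' holds → Yes.

Yes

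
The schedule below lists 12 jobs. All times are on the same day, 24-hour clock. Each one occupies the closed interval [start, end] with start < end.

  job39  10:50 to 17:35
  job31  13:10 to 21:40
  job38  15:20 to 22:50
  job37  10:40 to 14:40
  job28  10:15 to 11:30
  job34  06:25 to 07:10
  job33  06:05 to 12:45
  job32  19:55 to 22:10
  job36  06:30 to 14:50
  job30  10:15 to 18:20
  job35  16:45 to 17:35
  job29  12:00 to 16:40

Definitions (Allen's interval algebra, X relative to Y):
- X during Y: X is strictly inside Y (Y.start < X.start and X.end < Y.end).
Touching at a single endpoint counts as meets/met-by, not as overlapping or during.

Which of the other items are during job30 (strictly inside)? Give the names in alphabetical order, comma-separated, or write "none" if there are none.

job29, job35, job37, job39

Target job30 = [10:15, 18:20].
job28 [10:15, 11:30] → starts → no.
job29 [12:00, 16:40] → during → yes.
job31 [13:10, 21:40] → overlapped-by → no.
job32 [19:55, 22:10] → after → no.
job33 [06:05, 12:45] → overlaps → no.
job34 [06:25, 07:10] → before → no.
job35 [16:45, 17:35] → during → yes.
job36 [06:30, 14:50] → overlaps → no.
job37 [10:40, 14:40] → during → yes.
job38 [15:20, 22:50] → overlapped-by → no.
job39 [10:50, 17:35] → during → yes.
Result: job29, job35, job37, job39.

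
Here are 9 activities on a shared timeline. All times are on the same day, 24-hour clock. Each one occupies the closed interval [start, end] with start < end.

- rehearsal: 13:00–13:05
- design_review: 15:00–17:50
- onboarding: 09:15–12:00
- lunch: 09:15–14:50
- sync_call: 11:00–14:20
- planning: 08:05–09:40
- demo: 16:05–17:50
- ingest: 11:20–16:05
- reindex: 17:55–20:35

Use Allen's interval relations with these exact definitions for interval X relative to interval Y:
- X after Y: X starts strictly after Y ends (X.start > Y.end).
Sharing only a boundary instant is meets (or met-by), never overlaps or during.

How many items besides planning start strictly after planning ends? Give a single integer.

6

Target planning = [08:05, 09:40].
demo [16:05, 17:50] → after → counts.
design_review [15:00, 17:50] → after → counts.
ingest [11:20, 16:05] → after → counts.
lunch [09:15, 14:50] → overlapped-by → no.
onboarding [09:15, 12:00] → overlapped-by → no.
rehearsal [13:00, 13:05] → after → counts.
reindex [17:55, 20:35] → after → counts.
sync_call [11:00, 14:20] → after → counts.
Total: 6.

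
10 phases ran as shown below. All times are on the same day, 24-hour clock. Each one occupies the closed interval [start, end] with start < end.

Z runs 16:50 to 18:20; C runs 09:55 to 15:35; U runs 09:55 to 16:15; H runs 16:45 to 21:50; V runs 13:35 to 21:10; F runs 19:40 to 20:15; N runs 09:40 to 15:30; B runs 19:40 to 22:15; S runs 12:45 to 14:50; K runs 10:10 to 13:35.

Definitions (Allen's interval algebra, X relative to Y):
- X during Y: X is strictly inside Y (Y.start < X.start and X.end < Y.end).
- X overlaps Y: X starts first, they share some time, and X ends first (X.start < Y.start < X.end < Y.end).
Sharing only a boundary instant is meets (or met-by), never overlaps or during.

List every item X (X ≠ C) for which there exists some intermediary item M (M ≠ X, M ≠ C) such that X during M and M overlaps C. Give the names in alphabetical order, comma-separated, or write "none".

K, S

Target C = [09:55, 15:35].
Intermediaries M with M overlaps C: N.
Via N — items with X during N: K, S.
Union: K, S.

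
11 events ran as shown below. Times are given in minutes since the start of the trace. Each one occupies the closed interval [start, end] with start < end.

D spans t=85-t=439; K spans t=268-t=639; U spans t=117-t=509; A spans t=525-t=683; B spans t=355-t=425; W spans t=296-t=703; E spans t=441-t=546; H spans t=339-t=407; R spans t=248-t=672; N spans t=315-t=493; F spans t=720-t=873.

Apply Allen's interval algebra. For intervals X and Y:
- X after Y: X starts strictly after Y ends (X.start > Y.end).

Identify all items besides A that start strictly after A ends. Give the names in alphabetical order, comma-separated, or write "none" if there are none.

F

Target A = [t=525, t=683].
B [t=355, t=425] → before → no.
D [t=85, t=439] → before → no.
E [t=441, t=546] → overlaps → no.
F [t=720, t=873] → after → yes.
H [t=339, t=407] → before → no.
K [t=268, t=639] → overlaps → no.
N [t=315, t=493] → before → no.
R [t=248, t=672] → overlaps → no.
U [t=117, t=509] → before → no.
W [t=296, t=703] → contains → no.
Result: F.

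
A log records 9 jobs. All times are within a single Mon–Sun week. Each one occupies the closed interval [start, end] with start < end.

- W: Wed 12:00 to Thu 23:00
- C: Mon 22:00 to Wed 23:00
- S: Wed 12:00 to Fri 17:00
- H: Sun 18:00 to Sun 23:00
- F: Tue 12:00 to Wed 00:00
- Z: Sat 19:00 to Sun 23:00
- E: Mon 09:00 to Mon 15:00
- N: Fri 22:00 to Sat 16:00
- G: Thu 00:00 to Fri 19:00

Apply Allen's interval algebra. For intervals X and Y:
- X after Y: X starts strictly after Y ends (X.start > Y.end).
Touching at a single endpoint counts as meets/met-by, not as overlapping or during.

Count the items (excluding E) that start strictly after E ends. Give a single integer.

8

Target E = [Mon 09:00, Mon 15:00].
C [Mon 22:00, Wed 23:00] → after → counts.
F [Tue 12:00, Wed 00:00] → after → counts.
G [Thu 00:00, Fri 19:00] → after → counts.
H [Sun 18:00, Sun 23:00] → after → counts.
N [Fri 22:00, Sat 16:00] → after → counts.
S [Wed 12:00, Fri 17:00] → after → counts.
W [Wed 12:00, Thu 23:00] → after → counts.
Z [Sat 19:00, Sun 23:00] → after → counts.
Total: 8.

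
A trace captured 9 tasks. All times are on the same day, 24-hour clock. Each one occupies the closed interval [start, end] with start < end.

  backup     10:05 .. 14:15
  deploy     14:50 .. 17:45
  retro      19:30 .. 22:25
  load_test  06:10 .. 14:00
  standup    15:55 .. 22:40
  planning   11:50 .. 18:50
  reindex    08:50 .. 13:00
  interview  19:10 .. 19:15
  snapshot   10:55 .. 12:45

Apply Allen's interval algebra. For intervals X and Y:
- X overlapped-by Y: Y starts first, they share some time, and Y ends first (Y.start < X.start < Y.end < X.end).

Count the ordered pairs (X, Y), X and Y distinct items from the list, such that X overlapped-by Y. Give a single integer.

Checking all 72 ordered pairs for relation 'overlapped-by'; matching pairs in alphabetical order:
(backup, load_test): backup overlapped-by load_test ✓
(backup, reindex): backup overlapped-by reindex ✓
(planning, backup): planning overlapped-by backup ✓
(planning, load_test): planning overlapped-by load_test ✓
(planning, reindex): planning overlapped-by reindex ✓
(planning, snapshot): planning overlapped-by snapshot ✓
(standup, deploy): standup overlapped-by deploy ✓
(standup, planning): standup overlapped-by planning ✓
Count: 8.

8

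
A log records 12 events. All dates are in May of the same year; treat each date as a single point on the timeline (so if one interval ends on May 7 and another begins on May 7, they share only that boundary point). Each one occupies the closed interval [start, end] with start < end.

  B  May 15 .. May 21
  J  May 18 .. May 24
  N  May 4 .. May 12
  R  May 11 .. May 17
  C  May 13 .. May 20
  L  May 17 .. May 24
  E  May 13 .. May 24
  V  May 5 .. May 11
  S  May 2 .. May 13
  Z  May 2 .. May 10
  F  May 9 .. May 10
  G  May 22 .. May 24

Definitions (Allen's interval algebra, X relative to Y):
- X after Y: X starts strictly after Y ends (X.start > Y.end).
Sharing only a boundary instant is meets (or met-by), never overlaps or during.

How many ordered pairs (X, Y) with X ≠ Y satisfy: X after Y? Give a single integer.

Checking all 132 ordered pairs for relation 'after'; matching pairs in alphabetical order:
(B, F): B after F ✓
(B, N): B after N ✓
(B, S): B after S ✓
(B, V): B after V ✓
(B, Z): B after Z ✓
(C, F): C after F ✓
(C, N): C after N ✓
(C, V): C after V ✓
(C, Z): C after Z ✓
(E, F): E after F ✓
(E, N): E after N ✓
(E, V): E after V ✓
(E, Z): E after Z ✓
(G, B): G after B ✓
(G, C): G after C ✓
(G, F): G after F ✓
(G, N): G after N ✓
(G, R): G after R ✓
(G, S): G after S ✓
(G, V): G after V ✓
(G, Z): G after Z ✓
(J, F): J after F ✓
(J, N): J after N ✓
(J, R): J after R ✓
... plus 10 further pairs not listed.
Count: 34.

34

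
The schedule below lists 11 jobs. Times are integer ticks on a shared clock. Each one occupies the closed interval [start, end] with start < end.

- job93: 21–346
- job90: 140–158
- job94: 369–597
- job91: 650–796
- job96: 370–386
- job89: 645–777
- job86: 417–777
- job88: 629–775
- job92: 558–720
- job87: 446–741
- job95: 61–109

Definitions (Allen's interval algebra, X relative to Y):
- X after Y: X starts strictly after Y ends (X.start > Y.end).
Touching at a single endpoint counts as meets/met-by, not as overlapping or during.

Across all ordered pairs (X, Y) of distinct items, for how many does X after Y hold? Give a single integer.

Checking all 110 ordered pairs for relation 'after'; matching pairs in alphabetical order:
(job86, job90): job86 after job90 ✓
(job86, job93): job86 after job93 ✓
(job86, job95): job86 after job95 ✓
(job86, job96): job86 after job96 ✓
(job87, job90): job87 after job90 ✓
(job87, job93): job87 after job93 ✓
(job87, job95): job87 after job95 ✓
(job87, job96): job87 after job96 ✓
(job88, job90): job88 after job90 ✓
(job88, job93): job88 after job93 ✓
(job88, job94): job88 after job94 ✓
(job88, job95): job88 after job95 ✓
(job88, job96): job88 after job96 ✓
(job89, job90): job89 after job90 ✓
(job89, job93): job89 after job93 ✓
(job89, job94): job89 after job94 ✓
(job89, job95): job89 after job95 ✓
(job89, job96): job89 after job96 ✓
(job90, job95): job90 after job95 ✓
(job91, job90): job91 after job90 ✓
(job91, job93): job91 after job93 ✓
(job91, job94): job91 after job94 ✓
(job91, job95): job91 after job95 ✓
(job91, job96): job91 after job96 ✓
... plus 10 further pairs not listed.
Count: 34.

34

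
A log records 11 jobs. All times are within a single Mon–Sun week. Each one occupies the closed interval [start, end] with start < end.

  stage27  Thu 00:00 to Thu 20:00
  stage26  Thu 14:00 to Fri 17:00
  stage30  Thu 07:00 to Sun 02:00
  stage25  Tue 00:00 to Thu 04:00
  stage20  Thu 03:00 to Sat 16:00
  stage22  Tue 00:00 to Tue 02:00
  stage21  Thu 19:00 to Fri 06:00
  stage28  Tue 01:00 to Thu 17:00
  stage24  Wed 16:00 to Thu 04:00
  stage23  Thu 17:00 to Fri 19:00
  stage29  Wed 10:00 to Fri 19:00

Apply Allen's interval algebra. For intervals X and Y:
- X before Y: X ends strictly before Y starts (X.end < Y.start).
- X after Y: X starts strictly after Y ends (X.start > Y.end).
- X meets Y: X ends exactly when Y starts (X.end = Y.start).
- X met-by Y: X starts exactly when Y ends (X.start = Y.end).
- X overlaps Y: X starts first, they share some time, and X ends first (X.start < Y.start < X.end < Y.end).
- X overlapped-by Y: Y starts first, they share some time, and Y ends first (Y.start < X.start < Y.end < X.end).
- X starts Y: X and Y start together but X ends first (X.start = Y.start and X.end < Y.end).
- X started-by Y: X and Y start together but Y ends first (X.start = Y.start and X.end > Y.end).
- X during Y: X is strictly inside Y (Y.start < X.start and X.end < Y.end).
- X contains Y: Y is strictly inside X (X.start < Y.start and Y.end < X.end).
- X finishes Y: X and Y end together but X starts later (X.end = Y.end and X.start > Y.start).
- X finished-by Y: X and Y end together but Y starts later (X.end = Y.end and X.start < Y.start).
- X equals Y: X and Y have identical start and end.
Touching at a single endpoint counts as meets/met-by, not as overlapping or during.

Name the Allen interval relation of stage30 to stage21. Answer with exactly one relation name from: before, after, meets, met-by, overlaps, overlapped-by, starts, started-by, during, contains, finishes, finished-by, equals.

stage30 = [Thu 07:00, Sun 02:00]; stage21 = [Thu 19:00, Fri 06:00].
Compare endpoints: stage30.start < stage21.start, stage30.start < stage21.end, stage30.end > stage21.start, stage30.end > stage21.end.
That pattern is 'contains'.

contains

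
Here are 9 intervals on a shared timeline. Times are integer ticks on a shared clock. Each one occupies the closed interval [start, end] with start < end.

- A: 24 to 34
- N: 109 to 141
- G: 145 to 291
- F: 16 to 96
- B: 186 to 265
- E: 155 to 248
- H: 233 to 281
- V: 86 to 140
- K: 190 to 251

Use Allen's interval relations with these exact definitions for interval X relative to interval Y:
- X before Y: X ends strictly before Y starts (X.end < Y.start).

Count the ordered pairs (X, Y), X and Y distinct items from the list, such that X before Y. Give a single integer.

Checking all 72 ordered pairs for relation 'before'; matching pairs in alphabetical order:
(A, B): A before B ✓
(A, E): A before E ✓
(A, G): A before G ✓
(A, H): A before H ✓
(A, K): A before K ✓
(A, N): A before N ✓
(A, V): A before V ✓
(F, B): F before B ✓
(F, E): F before E ✓
(F, G): F before G ✓
(F, H): F before H ✓
(F, K): F before K ✓
(F, N): F before N ✓
(N, B): N before B ✓
(N, E): N before E ✓
(N, G): N before G ✓
(N, H): N before H ✓
(N, K): N before K ✓
(V, B): V before B ✓
(V, E): V before E ✓
(V, G): V before G ✓
(V, H): V before H ✓
(V, K): V before K ✓
Count: 23.

23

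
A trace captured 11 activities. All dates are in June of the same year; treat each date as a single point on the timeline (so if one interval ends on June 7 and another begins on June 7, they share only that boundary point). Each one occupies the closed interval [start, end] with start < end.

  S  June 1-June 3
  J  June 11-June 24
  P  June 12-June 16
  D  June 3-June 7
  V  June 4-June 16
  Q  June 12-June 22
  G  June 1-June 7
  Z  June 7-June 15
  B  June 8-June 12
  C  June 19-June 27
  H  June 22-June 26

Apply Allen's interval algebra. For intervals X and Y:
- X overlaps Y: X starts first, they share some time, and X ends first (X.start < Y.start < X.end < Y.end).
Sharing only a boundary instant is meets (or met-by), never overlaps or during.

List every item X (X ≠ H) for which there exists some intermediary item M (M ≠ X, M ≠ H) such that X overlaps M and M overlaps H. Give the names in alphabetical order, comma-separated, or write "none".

B, V, Z

Target H = [June 22, June 26].
Intermediaries M with M overlaps H: J.
Via J — items with X overlaps J: B, V, Z.
Union: B, V, Z.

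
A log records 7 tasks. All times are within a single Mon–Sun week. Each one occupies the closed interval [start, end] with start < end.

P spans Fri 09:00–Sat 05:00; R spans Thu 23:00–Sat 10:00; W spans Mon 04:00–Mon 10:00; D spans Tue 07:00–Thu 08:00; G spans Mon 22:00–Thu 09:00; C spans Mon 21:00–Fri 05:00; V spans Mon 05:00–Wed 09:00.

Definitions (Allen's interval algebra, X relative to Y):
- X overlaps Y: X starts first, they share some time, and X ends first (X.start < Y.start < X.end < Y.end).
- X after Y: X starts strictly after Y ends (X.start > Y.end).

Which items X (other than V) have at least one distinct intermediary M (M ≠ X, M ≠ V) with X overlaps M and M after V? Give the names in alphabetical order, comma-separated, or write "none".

Target V = [Mon 05:00, Wed 09:00].
Intermediaries M with M after V: P, R.
Via P — items with X overlaps P: none.
Via R — items with X overlaps R: C.
Union: C.

C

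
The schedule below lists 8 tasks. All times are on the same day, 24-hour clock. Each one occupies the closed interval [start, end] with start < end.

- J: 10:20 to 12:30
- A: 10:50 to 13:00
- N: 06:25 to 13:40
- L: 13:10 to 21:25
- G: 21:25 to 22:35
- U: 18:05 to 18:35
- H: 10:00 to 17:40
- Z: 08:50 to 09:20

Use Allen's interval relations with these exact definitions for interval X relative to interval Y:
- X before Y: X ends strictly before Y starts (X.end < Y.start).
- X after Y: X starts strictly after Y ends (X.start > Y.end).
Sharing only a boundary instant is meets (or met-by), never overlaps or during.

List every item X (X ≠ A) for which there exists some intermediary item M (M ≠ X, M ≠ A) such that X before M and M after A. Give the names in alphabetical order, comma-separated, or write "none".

Target A = [10:50, 13:00].
Intermediaries M with M after A: G, L, U.
Via G — items with X before G: H, J, N, U, Z.
Via L — items with X before L: J, Z.
Via U — items with X before U: H, J, N, Z.
Union: H, J, N, U, Z.

H, J, N, U, Z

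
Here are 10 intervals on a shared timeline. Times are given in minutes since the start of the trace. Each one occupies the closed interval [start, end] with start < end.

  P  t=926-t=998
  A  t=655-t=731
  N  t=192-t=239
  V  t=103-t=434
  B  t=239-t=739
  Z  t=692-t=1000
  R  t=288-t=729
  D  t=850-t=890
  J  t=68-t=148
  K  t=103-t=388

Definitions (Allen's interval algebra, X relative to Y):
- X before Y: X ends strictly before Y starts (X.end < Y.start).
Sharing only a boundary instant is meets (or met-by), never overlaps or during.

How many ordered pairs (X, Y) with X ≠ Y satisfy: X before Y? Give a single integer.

27

Checking all 90 ordered pairs for relation 'before'; matching pairs in alphabetical order:
(A, D): A before D ✓
(A, P): A before P ✓
(B, D): B before D ✓
(B, P): B before P ✓
(D, P): D before P ✓
(J, A): J before A ✓
(J, B): J before B ✓
(J, D): J before D ✓
(J, N): J before N ✓
(J, P): J before P ✓
(J, R): J before R ✓
(J, Z): J before Z ✓
(K, A): K before A ✓
(K, D): K before D ✓
(K, P): K before P ✓
(K, Z): K before Z ✓
(N, A): N before A ✓
(N, D): N before D ✓
(N, P): N before P ✓
(N, R): N before R ✓
(N, Z): N before Z ✓
(R, D): R before D ✓
(R, P): R before P ✓
(V, A): V before A ✓
... plus 3 further pairs not listed.
Count: 27.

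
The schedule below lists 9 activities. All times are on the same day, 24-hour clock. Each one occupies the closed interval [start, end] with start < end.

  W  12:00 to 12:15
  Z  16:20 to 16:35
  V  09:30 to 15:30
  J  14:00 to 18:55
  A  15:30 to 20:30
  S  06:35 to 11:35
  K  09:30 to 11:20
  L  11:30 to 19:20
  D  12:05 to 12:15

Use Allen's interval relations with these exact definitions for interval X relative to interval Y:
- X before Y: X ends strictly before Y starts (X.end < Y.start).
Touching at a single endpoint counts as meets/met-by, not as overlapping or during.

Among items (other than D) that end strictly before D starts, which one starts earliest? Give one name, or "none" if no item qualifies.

S

Target D = [12:05, 12:15].
A [15:30, 20:30] → after → excluded.
J [14:00, 18:55] → after → excluded.
K [09:30, 11:20] → before → candidate.
L [11:30, 19:20] → contains → excluded.
S [06:35, 11:35] → before → candidate.
V [09:30, 15:30] → contains → excluded.
W [12:00, 12:15] → finished-by → excluded.
Z [16:20, 16:35] → after → excluded.
Among candidates, earliest start is 06:35 → S.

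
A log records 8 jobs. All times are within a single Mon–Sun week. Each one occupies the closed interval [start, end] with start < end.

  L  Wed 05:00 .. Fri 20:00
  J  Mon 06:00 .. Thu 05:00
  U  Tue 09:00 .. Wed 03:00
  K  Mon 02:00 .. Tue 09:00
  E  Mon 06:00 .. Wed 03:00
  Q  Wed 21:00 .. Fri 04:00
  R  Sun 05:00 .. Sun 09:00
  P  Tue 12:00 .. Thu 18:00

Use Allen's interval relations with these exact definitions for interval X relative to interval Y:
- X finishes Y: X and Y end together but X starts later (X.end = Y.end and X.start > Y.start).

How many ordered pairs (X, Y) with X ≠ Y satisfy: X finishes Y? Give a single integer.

1

Checking all 56 ordered pairs for relation 'finishes'; matching pairs in alphabetical order:
(U, E): U finishes E ✓
Count: 1.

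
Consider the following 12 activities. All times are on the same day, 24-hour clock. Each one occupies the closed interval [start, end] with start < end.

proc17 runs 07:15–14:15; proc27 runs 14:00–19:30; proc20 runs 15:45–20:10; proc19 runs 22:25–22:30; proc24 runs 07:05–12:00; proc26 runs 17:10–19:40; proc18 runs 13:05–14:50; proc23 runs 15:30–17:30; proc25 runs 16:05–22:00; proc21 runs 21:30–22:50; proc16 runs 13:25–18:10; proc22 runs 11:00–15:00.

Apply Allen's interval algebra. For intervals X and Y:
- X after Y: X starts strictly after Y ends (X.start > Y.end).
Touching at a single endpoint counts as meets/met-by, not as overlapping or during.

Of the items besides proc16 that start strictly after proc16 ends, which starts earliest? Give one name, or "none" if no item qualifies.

Target proc16 = [13:25, 18:10].
proc17 [07:15, 14:15] → overlaps → excluded.
proc18 [13:05, 14:50] → overlaps → excluded.
proc19 [22:25, 22:30] → after → candidate.
proc20 [15:45, 20:10] → overlapped-by → excluded.
proc21 [21:30, 22:50] → after → candidate.
proc22 [11:00, 15:00] → overlaps → excluded.
proc23 [15:30, 17:30] → during → excluded.
proc24 [07:05, 12:00] → before → excluded.
proc25 [16:05, 22:00] → overlapped-by → excluded.
proc26 [17:10, 19:40] → overlapped-by → excluded.
proc27 [14:00, 19:30] → overlapped-by → excluded.
Among candidates, earliest start is 21:30 → proc21.

proc21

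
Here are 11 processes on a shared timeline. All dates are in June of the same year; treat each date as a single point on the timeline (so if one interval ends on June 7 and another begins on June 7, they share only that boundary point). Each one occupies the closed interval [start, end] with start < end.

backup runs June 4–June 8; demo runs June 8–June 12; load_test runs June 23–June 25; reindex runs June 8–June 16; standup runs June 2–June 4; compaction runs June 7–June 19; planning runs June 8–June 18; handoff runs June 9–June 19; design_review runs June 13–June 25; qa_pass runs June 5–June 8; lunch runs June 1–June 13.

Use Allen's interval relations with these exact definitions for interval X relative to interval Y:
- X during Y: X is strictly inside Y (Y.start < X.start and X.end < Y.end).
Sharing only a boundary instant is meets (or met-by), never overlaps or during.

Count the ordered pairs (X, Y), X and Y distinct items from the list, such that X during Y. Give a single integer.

7

Checking all 110 ordered pairs for relation 'during'; matching pairs in alphabetical order:
(backup, lunch): backup during lunch ✓
(demo, compaction): demo during compaction ✓
(demo, lunch): demo during lunch ✓
(planning, compaction): planning during compaction ✓
(qa_pass, lunch): qa_pass during lunch ✓
(reindex, compaction): reindex during compaction ✓
(standup, lunch): standup during lunch ✓
Count: 7.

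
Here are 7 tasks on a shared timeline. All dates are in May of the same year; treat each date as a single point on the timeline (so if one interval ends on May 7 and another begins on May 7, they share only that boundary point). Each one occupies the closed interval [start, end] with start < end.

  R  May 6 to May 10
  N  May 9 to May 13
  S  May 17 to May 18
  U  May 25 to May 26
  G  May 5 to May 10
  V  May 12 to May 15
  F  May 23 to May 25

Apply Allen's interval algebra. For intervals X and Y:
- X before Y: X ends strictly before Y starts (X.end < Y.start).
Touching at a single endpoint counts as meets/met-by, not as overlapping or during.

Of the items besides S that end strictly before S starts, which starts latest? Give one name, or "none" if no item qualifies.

V

Target S = [May 17, May 18].
F [May 23, May 25] → after → excluded.
G [May 5, May 10] → before → candidate.
N [May 9, May 13] → before → candidate.
R [May 6, May 10] → before → candidate.
U [May 25, May 26] → after → excluded.
V [May 12, May 15] → before → candidate.
Among candidates, latest start is May 12 → V.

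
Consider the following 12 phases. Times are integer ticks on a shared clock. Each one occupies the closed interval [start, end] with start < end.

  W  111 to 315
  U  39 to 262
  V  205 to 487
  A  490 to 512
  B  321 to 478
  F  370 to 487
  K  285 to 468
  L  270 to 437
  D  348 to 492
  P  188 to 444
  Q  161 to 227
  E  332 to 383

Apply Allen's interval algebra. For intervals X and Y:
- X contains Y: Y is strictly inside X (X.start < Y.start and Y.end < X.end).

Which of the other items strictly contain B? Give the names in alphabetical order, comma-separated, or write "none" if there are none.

V

Target B = [321, 478].
A [490, 512] → after → no.
D [348, 492] → overlapped-by → no.
E [332, 383] → during → no.
F [370, 487] → overlapped-by → no.
K [285, 468] → overlaps → no.
L [270, 437] → overlaps → no.
P [188, 444] → overlaps → no.
Q [161, 227] → before → no.
U [39, 262] → before → no.
V [205, 487] → contains → yes.
W [111, 315] → before → no.
Result: V.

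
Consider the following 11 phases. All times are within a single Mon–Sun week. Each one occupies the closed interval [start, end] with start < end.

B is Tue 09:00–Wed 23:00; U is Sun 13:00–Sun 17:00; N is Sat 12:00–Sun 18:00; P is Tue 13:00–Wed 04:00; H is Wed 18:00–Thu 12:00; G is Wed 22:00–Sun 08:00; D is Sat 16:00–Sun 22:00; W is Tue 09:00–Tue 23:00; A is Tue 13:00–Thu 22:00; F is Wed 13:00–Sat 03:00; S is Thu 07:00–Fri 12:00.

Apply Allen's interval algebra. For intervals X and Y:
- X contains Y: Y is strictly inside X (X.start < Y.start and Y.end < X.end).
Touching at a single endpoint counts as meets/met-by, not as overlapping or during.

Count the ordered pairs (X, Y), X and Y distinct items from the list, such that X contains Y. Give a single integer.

7

Checking all 110 ordered pairs for relation 'contains'; matching pairs in alphabetical order:
(A, H): A contains H ✓
(B, P): B contains P ✓
(D, U): D contains U ✓
(F, H): F contains H ✓
(F, S): F contains S ✓
(G, S): G contains S ✓
(N, U): N contains U ✓
Count: 7.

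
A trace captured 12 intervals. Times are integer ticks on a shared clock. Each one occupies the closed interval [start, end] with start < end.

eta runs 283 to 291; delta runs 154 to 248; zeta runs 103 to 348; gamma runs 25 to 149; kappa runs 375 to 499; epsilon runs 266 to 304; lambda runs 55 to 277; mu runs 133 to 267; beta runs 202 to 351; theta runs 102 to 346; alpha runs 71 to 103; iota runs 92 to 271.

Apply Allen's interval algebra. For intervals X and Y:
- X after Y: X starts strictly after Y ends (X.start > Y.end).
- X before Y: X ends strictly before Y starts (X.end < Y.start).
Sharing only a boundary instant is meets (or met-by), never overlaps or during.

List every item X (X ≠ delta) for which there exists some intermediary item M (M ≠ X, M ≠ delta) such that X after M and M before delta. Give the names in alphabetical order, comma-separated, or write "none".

beta, epsilon, eta, kappa, mu

Target delta = [154, 248].
Intermediaries M with M before delta: alpha, gamma.
Via alpha — items with X after alpha: beta, epsilon, eta, kappa, mu.
Via gamma — items with X after gamma: beta, epsilon, eta, kappa.
Union: beta, epsilon, eta, kappa, mu.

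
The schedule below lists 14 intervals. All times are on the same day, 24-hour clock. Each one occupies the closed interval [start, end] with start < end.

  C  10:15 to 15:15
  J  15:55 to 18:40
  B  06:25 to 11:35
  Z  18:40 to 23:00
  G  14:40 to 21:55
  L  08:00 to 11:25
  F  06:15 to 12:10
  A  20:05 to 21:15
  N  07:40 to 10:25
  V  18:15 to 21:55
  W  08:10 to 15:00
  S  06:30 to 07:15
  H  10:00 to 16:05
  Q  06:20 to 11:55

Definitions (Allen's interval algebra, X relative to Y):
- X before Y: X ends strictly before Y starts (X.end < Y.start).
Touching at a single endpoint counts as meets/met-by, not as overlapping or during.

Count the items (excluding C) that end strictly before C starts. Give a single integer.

Target C = [10:15, 15:15].
A [20:05, 21:15] → after → no.
B [06:25, 11:35] → overlaps → no.
F [06:15, 12:10] → overlaps → no.
G [14:40, 21:55] → overlapped-by → no.
H [10:00, 16:05] → contains → no.
J [15:55, 18:40] → after → no.
L [08:00, 11:25] → overlaps → no.
N [07:40, 10:25] → overlaps → no.
Q [06:20, 11:55] → overlaps → no.
S [06:30, 07:15] → before → counts.
V [18:15, 21:55] → after → no.
W [08:10, 15:00] → overlaps → no.
Z [18:40, 23:00] → after → no.
Total: 1.

1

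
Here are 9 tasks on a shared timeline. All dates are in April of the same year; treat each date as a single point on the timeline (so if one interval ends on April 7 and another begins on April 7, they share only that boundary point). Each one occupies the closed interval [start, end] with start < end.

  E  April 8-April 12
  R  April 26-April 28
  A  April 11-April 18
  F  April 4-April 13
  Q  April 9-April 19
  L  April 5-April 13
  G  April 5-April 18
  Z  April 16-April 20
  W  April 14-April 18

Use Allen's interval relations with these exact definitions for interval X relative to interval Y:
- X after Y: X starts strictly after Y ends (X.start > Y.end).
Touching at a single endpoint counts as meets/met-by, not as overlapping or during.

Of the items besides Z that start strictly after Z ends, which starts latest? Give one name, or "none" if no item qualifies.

R

Target Z = [April 16, April 20].
A [April 11, April 18] → overlaps → excluded.
E [April 8, April 12] → before → excluded.
F [April 4, April 13] → before → excluded.
G [April 5, April 18] → overlaps → excluded.
L [April 5, April 13] → before → excluded.
Q [April 9, April 19] → overlaps → excluded.
R [April 26, April 28] → after → candidate.
W [April 14, April 18] → overlaps → excluded.
Among candidates, latest start is April 26 → R.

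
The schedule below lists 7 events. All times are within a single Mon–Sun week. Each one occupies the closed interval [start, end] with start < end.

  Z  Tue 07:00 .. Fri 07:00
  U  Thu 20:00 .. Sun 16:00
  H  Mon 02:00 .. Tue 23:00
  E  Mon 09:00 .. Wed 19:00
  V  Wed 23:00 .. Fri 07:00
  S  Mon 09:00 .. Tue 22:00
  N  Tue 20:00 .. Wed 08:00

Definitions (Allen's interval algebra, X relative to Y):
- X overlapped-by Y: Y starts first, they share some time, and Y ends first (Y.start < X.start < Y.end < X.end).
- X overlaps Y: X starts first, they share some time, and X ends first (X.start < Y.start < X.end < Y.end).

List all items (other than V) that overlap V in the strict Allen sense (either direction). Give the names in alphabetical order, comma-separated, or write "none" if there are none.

Target V = [Wed 23:00, Fri 07:00].
E [Mon 09:00, Wed 19:00] → before → no.
H [Mon 02:00, Tue 23:00] → before → no.
N [Tue 20:00, Wed 08:00] → before → no.
S [Mon 09:00, Tue 22:00] → before → no.
U [Thu 20:00, Sun 16:00] → overlapped-by → yes.
Z [Tue 07:00, Fri 07:00] → finished-by → no.
Result: U.

U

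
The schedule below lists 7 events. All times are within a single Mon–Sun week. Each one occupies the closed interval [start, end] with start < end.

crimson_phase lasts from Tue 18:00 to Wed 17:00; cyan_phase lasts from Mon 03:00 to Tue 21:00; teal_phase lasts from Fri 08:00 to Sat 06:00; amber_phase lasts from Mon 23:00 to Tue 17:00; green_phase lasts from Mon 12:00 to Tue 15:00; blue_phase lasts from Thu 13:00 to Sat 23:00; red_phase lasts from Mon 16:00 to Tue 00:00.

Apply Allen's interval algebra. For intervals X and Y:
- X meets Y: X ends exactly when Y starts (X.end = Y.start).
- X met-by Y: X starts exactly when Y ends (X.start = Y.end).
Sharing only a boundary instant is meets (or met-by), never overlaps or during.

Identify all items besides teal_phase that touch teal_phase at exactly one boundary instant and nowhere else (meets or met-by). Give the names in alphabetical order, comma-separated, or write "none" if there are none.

none

Target teal_phase = [Fri 08:00, Sat 06:00].
amber_phase [Mon 23:00, Tue 17:00] → before → no.
blue_phase [Thu 13:00, Sat 23:00] → contains → no.
crimson_phase [Tue 18:00, Wed 17:00] → before → no.
cyan_phase [Mon 03:00, Tue 21:00] → before → no.
green_phase [Mon 12:00, Tue 15:00] → before → no.
red_phase [Mon 16:00, Tue 00:00] → before → no.
Result: none.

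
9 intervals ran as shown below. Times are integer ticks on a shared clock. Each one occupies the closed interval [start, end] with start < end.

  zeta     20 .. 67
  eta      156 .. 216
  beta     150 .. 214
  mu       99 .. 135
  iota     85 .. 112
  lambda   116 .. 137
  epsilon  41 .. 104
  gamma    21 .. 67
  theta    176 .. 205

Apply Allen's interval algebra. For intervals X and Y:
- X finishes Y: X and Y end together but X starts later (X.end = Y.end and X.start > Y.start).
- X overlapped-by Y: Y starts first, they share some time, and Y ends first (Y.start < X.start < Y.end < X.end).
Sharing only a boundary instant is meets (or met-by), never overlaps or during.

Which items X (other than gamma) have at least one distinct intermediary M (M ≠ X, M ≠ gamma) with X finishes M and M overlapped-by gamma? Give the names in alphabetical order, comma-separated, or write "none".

none

Target gamma = [21, 67].
Intermediaries M with M overlapped-by gamma: epsilon.
Via epsilon — items with X finishes epsilon: none.
Union: none.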